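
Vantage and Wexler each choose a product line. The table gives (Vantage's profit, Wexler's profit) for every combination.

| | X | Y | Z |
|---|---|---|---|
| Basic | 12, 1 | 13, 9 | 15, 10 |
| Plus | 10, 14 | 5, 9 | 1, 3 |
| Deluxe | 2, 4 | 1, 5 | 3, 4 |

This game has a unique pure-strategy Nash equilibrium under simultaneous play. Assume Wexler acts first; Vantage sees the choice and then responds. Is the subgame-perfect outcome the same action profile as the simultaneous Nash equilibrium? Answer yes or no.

Vantage best-responds to each possible Wexler move:
- X → Vantage plays Basic (best of 12, 10, 2); Wexler gets 1.
- Y → Vantage plays Basic (best of 13, 5, 1); Wexler gets 9.
- Z → Vantage plays Basic (best of 15, 1, 3); Wexler gets 10.
Maximizing over 1, 9, 10, Wexler chooses Z. Subgame-perfect outcome: (Basic, Z) with payoffs (15, 10).
Now find the simultaneous Nash equilibrium.
Vantage's best replies: X→Basic; Y→Basic; Z→Basic.
Wexler's best replies: Basic→Z; Plus→X; Deluxe→Y.
The unique mutual best reply is (Basic, Z), giving (15, 10).
Sequential outcome (Basic, Z) coincides with the Nash profile (Basic, Z).

yes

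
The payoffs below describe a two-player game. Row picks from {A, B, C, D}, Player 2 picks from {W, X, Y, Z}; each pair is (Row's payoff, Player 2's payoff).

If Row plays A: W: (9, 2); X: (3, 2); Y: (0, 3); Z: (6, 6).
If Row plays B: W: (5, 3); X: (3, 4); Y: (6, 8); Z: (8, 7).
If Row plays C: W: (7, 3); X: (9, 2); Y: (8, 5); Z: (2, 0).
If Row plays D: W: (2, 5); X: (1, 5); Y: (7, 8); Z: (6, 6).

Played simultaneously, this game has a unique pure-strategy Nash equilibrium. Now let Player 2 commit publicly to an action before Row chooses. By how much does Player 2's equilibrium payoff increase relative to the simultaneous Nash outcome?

Row best-responds to each possible Player 2 move:
- W: Row compares 9, 5, 7, 2 and picks A; Player 2 would get 2.
- X: Row compares 3, 3, 9, 1 and picks C; Player 2 would get 2.
- Y: Row compares 0, 6, 8, 7 and picks C; Player 2 would get 5.
- Z: Row compares 6, 8, 2, 6 and picks B; Player 2 would get 7.
Player 2's induced payoffs are 2, 2, 5, 7, so Player 2 commits to Z. Subgame-perfect outcome: (B, Z) with payoffs (8, 7).
Under simultaneous play:
Row's best replies: W→A; X→C; Y→C; Z→B.
Player 2's best replies: A→Z; B→Y; C→Y; D→Y.
Only (C, Y) has each player best-responding; Nash payoffs (8, 5).
Player 2's commitment gain: 7 − 5 = 2.

2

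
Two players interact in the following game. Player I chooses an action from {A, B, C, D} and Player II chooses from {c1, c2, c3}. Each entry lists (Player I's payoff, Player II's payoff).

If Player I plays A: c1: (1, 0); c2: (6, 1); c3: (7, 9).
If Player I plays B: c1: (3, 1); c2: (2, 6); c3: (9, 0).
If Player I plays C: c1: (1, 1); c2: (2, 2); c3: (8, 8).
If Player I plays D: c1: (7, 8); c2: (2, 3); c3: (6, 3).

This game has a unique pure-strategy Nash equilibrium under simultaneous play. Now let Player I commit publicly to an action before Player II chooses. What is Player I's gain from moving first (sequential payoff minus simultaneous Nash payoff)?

Player II best-responds to each possible Player I move:
- A: BR = c3, leader payoff 7.
- B: BR = c2, leader payoff 2.
- C: BR = c3, leader payoff 8.
- D: BR = c1, leader payoff 7.
Maximizing over 7, 2, 8, 7, Player I chooses C. Subgame-perfect outcome: (C, c3) with payoffs (8, 8).
For the simultaneous game, intersect best replies.
Player I's best replies: c1→D; c2→A; c3→B.
Player II's best replies: A→c3; B→c2; C→c3; D→c1.
The unique mutual best reply is (D, c1), giving (7, 8).
Player I's commitment gain: 8 − 7 = 1.

1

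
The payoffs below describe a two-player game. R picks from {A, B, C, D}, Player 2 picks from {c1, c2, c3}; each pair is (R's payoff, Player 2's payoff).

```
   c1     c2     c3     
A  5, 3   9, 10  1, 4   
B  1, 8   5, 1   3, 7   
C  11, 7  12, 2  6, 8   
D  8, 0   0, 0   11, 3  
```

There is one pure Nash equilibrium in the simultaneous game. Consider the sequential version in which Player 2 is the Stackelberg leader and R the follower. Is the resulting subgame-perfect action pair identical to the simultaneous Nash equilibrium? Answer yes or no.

Backward induction with Player 2 moving first.
- c1 → R plays C (best of 5, 1, 11, 8); Player 2 gets 7.
- c2 → R plays C (best of 9, 5, 12, 0); Player 2 gets 2.
- c3 → R plays D (best of 1, 3, 6, 11); Player 2 gets 3.
Player 2's induced payoffs are 7, 2, 3, so Player 2 commits to c1. Subgame-perfect outcome: (C, c1) with payoffs (11, 7).
Now find the simultaneous Nash equilibrium.
R's best replies: c1→C; c2→C; c3→D.
Player 2's best replies: A→c2; B→c1; C→c3; D→c3.
The unique mutual best reply is (D, c3), giving (11, 3).
Sequential outcome (C, c1) differs from the Nash profile (D, c3).

no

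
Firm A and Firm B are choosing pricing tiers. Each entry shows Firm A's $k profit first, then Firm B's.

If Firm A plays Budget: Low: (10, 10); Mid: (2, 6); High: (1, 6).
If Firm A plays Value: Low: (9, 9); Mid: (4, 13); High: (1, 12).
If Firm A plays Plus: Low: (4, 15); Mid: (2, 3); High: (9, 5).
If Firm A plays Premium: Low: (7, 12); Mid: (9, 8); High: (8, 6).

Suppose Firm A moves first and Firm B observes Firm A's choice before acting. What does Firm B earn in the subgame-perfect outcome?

Backward induction with Firm A moving first.
- Budget: BR = Low, leader payoff 10.
- Value: BR = Mid, leader payoff 4.
- Plus: BR = Low, leader payoff 4.
- Premium: BR = Low, leader payoff 7.
Maximizing over 10, 4, 4, 7, Firm A chooses Budget. Subgame-perfect outcome: (Budget, Low) with payoffs (10, 10).

10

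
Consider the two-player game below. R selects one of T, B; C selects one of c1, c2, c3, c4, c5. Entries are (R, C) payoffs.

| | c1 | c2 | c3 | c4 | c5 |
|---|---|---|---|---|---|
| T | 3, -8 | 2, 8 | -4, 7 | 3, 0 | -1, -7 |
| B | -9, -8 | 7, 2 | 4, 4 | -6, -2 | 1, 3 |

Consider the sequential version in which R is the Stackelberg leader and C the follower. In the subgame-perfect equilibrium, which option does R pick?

Work backward from C's decision.
- T → C plays c2 (best of -8, 8, 7, 0, -7); R gets 2.
- B → C plays c3 (best of -8, 2, 4, -2, 3); R gets 4.
Among 2, 4, the best is 4 at B. Subgame-perfect outcome: (B, c3) with payoffs (4, 4).

B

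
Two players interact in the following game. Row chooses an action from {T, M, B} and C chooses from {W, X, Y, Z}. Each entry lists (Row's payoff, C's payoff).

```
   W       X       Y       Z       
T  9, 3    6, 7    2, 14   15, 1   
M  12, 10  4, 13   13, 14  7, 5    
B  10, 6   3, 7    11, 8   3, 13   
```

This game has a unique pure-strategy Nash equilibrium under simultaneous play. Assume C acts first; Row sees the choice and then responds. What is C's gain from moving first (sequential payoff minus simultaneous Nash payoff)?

0

Work backward from Row's decision.
- W: BR = M, leader payoff 10.
- X: BR = T, leader payoff 7.
- Y: BR = M, leader payoff 14.
- Z: BR = T, leader payoff 1.
Among 10, 7, 14, 1, the best is 14 at Y. Subgame-perfect outcome: (M, Y) with payoffs (13, 14).
Under simultaneous play:
Row's best replies: W→M; X→T; Y→M; Z→T.
C's best replies: T→Y; M→Y; B→Z.
Only (M, Y) has each player best-responding; Nash payoffs (13, 14).
C's commitment gain: 14 − 14 = 0.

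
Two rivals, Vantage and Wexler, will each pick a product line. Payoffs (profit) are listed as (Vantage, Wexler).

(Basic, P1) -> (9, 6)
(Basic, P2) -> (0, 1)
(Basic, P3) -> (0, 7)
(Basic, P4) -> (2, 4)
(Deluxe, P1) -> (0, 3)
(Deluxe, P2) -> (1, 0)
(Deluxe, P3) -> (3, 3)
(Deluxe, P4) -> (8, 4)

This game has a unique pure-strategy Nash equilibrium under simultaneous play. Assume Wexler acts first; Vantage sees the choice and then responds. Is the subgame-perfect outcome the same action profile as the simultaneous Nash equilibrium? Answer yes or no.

Vantage best-responds to each possible Wexler move:
- P1: BR = Basic, leader payoff 6.
- P2: BR = Deluxe, leader payoff 0.
- P3: BR = Deluxe, leader payoff 3.
- P4: BR = Deluxe, leader payoff 4.
Maximizing over 6, 0, 3, 4, Wexler chooses P1. Subgame-perfect outcome: (Basic, P1) with payoffs (9, 6).
Under simultaneous play:
Vantage's best replies: P1→Basic; P2→Deluxe; P3→Deluxe; P4→Deluxe.
Wexler's best replies: Basic→P3; Deluxe→P4.
The unique mutual best reply is (Deluxe, P4), giving (8, 4).
Sequential outcome (Basic, P1) differs from the Nash profile (Deluxe, P4).

no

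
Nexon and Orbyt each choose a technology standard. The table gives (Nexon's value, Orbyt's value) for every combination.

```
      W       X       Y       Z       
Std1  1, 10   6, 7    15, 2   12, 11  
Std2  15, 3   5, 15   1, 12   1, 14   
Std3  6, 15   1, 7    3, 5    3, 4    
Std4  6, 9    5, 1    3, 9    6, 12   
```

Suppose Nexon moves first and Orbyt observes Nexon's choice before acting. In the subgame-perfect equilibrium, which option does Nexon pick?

Std1

Work backward from Orbyt's decision.
- Std1 → Orbyt plays Z (best of 10, 7, 2, 11); Nexon gets 12.
- Std2 → Orbyt plays X (best of 3, 15, 12, 14); Nexon gets 5.
- Std3 → Orbyt plays W (best of 15, 7, 5, 4); Nexon gets 6.
- Std4 → Orbyt plays Z (best of 9, 1, 9, 12); Nexon gets 6.
Maximizing over 12, 5, 6, 6, Nexon chooses Std1. Subgame-perfect outcome: (Std1, Z) with payoffs (12, 11).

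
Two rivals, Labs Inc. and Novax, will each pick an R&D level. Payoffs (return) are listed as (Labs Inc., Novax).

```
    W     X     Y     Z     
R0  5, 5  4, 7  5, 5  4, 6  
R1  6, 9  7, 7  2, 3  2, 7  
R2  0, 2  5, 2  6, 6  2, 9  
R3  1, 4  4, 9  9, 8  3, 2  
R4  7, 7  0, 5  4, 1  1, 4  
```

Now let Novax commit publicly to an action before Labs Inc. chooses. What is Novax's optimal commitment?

Y

Work backward from Labs Inc.'s decision.
- W: BR = R4, leader payoff 7.
- X: BR = R1, leader payoff 7.
- Y: BR = R3, leader payoff 8.
- Z: BR = R0, leader payoff 6.
Maximizing over 7, 7, 8, 6, Novax chooses Y. Subgame-perfect outcome: (R3, Y) with payoffs (9, 8).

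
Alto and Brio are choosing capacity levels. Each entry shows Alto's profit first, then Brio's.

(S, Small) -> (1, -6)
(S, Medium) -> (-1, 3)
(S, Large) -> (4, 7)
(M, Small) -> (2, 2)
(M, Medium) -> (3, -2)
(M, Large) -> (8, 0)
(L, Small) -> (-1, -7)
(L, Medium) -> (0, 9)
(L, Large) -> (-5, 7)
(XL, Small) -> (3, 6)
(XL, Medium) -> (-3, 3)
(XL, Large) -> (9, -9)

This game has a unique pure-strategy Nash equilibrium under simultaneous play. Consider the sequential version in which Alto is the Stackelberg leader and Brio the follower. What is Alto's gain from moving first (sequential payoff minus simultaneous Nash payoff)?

1

Solve by backward induction (Alto leads).
- S: BR = Large, leader payoff 4.
- M: BR = Small, leader payoff 2.
- L: BR = Medium, leader payoff 0.
- XL: BR = Small, leader payoff 3.
Maximizing over 4, 2, 0, 3, Alto chooses S. Subgame-perfect outcome: (S, Large) with payoffs (4, 7).
Now find the simultaneous Nash equilibrium.
Alto's best replies: Small→XL; Medium→M; Large→XL.
Brio's best replies: S→Large; M→Small; L→Medium; XL→Small.
Only (XL, Small) has each player best-responding; Nash payoffs (3, 6).
Alto's commitment gain: 4 − 3 = 1.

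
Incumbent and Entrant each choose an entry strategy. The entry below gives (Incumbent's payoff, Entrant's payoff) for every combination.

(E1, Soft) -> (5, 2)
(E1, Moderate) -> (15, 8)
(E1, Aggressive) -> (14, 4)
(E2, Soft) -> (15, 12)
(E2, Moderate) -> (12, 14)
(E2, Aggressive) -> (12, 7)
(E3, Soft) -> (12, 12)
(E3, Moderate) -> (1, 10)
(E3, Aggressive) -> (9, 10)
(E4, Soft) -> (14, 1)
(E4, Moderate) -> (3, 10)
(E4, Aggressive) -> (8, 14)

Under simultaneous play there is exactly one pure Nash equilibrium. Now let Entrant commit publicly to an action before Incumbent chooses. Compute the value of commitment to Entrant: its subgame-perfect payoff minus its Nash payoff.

4

Backward induction with Entrant moving first.
- Soft → Incumbent plays E2 (best of 5, 15, 12, 14); Entrant gets 12.
- Moderate → Incumbent plays E1 (best of 15, 12, 1, 3); Entrant gets 8.
- Aggressive → Incumbent plays E1 (best of 14, 12, 9, 8); Entrant gets 4.
Entrant's induced payoffs are 12, 8, 4, so Entrant commits to Soft. Subgame-perfect outcome: (E2, Soft) with payoffs (15, 12).
Under simultaneous play:
Incumbent's best replies: Soft→E2; Moderate→E1; Aggressive→E1.
Entrant's best replies: E1→Moderate; E2→Moderate; E3→Soft; E4→Aggressive.
The unique mutual best reply is (E1, Moderate), giving (15, 8).
Entrant's commitment gain: 12 − 8 = 4.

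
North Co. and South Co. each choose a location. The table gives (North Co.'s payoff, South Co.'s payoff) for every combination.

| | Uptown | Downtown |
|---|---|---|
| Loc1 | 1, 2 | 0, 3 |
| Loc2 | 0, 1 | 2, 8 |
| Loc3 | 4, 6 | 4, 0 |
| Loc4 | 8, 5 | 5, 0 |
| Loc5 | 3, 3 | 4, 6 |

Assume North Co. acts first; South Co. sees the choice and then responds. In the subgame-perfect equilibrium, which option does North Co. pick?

South Co. best-responds to each possible North Co. move:
- Loc1: BR = Downtown, leader payoff 0.
- Loc2: BR = Downtown, leader payoff 2.
- Loc3: BR = Uptown, leader payoff 4.
- Loc4: BR = Uptown, leader payoff 8.
- Loc5: BR = Downtown, leader payoff 4.
Maximizing over 0, 2, 4, 8, 4, North Co. chooses Loc4. Subgame-perfect outcome: (Loc4, Uptown) with payoffs (8, 5).

Loc4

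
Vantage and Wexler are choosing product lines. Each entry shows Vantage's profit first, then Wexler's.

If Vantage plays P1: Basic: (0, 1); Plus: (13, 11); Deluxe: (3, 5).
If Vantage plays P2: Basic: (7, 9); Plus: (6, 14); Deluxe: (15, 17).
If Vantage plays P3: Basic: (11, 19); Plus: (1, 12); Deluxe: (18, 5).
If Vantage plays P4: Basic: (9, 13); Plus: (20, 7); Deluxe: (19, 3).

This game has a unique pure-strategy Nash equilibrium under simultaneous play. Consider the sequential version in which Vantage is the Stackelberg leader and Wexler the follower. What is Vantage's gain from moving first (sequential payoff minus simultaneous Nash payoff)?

Work backward from Wexler's decision.
- P1: BR = Plus, leader payoff 13.
- P2: BR = Deluxe, leader payoff 15.
- P3: BR = Basic, leader payoff 11.
- P4: BR = Basic, leader payoff 9.
Maximizing over 13, 15, 11, 9, Vantage chooses P2. Subgame-perfect outcome: (P2, Deluxe) with payoffs (15, 17).
Under simultaneous play:
Vantage's best replies: Basic→P3; Plus→P4; Deluxe→P4.
Wexler's best replies: P1→Plus; P2→Deluxe; P3→Basic; P4→Basic.
Only (P3, Basic) has each player best-responding; Nash payoffs (11, 19).
Vantage's commitment gain: 15 − 11 = 4.

4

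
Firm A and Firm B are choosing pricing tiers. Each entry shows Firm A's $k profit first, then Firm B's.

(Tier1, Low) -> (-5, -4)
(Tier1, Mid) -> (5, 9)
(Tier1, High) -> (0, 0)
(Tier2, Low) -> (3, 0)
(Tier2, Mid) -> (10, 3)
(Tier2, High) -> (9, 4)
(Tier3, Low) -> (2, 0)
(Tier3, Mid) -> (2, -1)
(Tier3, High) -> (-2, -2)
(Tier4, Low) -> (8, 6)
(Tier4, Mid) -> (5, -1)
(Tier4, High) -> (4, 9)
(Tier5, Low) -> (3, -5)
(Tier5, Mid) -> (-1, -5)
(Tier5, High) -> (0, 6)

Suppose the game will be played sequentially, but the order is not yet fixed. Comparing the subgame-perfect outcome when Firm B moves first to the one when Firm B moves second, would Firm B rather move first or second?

first

If Firm A leads: Firm B's best replies are Tier1→Mid, Tier2→High, Tier3→Low, Tier4→High, Tier5→High; Firm A's induced payoffs 5, 9, 2, 4, 0; outcome (Tier2, High), payoffs (9, 4).
If Firm B leads: Firm A's best replies are Low→Tier4, Mid→Tier2, High→Tier2; Firm B's induced payoffs 6, 3, 4; outcome (Tier4, Low), payoffs (8, 6).
Firm B gets 6 moving first and 4 moving second, so Firm B prefers to move first.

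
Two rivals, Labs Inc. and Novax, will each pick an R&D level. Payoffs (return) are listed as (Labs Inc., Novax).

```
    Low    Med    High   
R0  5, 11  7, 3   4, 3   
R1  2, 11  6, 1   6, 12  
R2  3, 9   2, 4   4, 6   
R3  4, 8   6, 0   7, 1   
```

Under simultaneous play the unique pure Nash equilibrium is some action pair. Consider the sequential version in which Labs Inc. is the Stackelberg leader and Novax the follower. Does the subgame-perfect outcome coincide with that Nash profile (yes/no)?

no

Work backward from Novax's decision.
- R0 → Novax plays Low (best of 11, 3, 3); Labs Inc. gets 5.
- R1 → Novax plays High (best of 11, 1, 12); Labs Inc. gets 6.
- R2 → Novax plays Low (best of 9, 4, 6); Labs Inc. gets 3.
- R3 → Novax plays Low (best of 8, 0, 1); Labs Inc. gets 4.
Maximizing over 5, 6, 3, 4, Labs Inc. chooses R1. Subgame-perfect outcome: (R1, High) with payoffs (6, 12).
For the simultaneous game, intersect best replies.
Labs Inc.'s best replies: Low→R0; Med→R0; High→R3.
Novax's best replies: R0→Low; R1→High; R2→Low; R3→Low.
Only (R0, Low) has each player best-responding; Nash payoffs (5, 11).
Sequential outcome (R1, High) differs from the Nash profile (R0, Low).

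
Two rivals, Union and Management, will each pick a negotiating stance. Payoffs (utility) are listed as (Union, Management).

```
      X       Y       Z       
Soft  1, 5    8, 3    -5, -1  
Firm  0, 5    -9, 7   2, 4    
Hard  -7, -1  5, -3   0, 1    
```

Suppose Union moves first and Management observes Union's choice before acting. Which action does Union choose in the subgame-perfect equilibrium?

Soft

Solve by backward induction (Union leads).
- Soft → Management plays X (best of 5, 3, -1); Union gets 1.
- Firm → Management plays Y (best of 5, 7, 4); Union gets -9.
- Hard → Management plays Z (best of -1, -3, 1); Union gets 0.
Union's induced payoffs are 1, -9, 0, so Union commits to Soft. Subgame-perfect outcome: (Soft, X) with payoffs (1, 5).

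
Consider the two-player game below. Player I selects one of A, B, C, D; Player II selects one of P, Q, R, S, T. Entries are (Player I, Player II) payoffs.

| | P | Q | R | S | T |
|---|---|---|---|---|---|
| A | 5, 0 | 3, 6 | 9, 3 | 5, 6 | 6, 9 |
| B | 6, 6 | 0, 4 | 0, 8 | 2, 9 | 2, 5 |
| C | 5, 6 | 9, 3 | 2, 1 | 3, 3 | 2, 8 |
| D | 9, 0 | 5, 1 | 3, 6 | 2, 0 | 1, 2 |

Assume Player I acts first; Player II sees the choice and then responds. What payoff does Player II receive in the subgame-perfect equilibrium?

Solve by backward induction (Player I leads).
- A: Player II compares 0, 6, 3, 6, 9 and picks T; Player I would get 6.
- B: Player II compares 6, 4, 8, 9, 5 and picks S; Player I would get 2.
- C: Player II compares 6, 3, 1, 3, 8 and picks T; Player I would get 2.
- D: Player II compares 0, 1, 6, 0, 2 and picks R; Player I would get 3.
Player I's induced payoffs are 6, 2, 2, 3, so Player I commits to A. Subgame-perfect outcome: (A, T) with payoffs (6, 9).

9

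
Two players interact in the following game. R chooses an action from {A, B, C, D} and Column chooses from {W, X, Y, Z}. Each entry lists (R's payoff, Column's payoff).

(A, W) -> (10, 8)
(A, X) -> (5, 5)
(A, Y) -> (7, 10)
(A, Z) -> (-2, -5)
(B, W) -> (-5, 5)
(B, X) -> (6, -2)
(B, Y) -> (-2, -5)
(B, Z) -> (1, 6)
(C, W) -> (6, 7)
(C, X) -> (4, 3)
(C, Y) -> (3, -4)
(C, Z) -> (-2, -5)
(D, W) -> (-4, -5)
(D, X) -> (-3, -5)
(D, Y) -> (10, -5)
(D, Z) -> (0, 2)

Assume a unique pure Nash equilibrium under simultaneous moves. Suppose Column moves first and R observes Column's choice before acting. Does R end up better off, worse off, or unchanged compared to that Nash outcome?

better off

R best-responds to each possible Column move:
- W: R compares 10, -5, 6, -4 and picks A; Column would get 8.
- X: R compares 5, 6, 4, -3 and picks B; Column would get -2.
- Y: R compares 7, -2, 3, 10 and picks D; Column would get -5.
- Z: R compares -2, 1, -2, 0 and picks B; Column would get 6.
Column's induced payoffs are 8, -2, -5, 6, so Column commits to W. Subgame-perfect outcome: (A, W) with payoffs (10, 8).
For the simultaneous game, intersect best replies.
R's best replies: W→A; X→B; Y→D; Z→B.
Column's best replies: A→Y; B→Z; C→W; D→Z.
The unique mutual best reply is (B, Z), giving (1, 6).
R earns 10 sequentially versus 1 at the Nash outcome: better off.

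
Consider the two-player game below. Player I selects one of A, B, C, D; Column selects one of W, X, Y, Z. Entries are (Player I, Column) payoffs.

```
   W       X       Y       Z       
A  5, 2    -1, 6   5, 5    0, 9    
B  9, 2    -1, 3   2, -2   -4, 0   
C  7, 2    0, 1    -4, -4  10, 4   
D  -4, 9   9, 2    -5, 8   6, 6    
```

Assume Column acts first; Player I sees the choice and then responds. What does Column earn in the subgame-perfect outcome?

Work backward from Player I's decision.
- W → Player I plays B (best of 5, 9, 7, -4); Column gets 2.
- X → Player I plays D (best of -1, -1, 0, 9); Column gets 2.
- Y → Player I plays A (best of 5, 2, -4, -5); Column gets 5.
- Z → Player I plays C (best of 0, -4, 10, 6); Column gets 4.
Column's induced payoffs are 2, 2, 5, 4, so Column commits to Y. Subgame-perfect outcome: (A, Y) with payoffs (5, 5).

5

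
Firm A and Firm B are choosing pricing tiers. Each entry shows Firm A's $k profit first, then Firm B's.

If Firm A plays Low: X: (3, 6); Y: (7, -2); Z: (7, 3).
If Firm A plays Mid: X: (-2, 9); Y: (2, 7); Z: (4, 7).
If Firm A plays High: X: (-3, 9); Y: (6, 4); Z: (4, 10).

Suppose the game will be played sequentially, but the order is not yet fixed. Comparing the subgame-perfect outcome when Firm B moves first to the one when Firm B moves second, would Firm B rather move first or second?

If Firm A leads: Firm B's best replies are Low→X, Mid→X, High→Z; Firm A's induced payoffs 3, -2, 4; outcome (High, Z), payoffs (4, 10).
If Firm B leads: Firm A's best replies are X→Low, Y→Low, Z→Low; Firm B's induced payoffs 6, -2, 3; outcome (Low, X), payoffs (3, 6).
Firm B gets 6 moving first and 10 moving second, so Firm B prefers to move second.

second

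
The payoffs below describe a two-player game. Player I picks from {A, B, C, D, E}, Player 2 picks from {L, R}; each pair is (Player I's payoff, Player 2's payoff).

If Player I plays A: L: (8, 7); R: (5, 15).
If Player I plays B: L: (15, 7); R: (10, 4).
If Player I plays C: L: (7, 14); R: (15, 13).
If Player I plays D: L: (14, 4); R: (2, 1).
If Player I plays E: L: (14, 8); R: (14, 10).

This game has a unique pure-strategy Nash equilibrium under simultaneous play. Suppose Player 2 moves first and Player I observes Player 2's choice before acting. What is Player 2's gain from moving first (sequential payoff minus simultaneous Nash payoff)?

6

Work backward from Player I's decision.
- L: Player I compares 8, 15, 7, 14, 14 and picks B; Player 2 would get 7.
- R: Player I compares 5, 10, 15, 2, 14 and picks C; Player 2 would get 13.
Among 7, 13, the best is 13 at R. Subgame-perfect outcome: (C, R) with payoffs (15, 13).
For the simultaneous game, intersect best replies.
Player I's best replies: L→B; R→C.
Player 2's best replies: A→R; B→L; C→L; D→L; E→R.
Only (B, L) has each player best-responding; Nash payoffs (15, 7).
Player 2's commitment gain: 13 − 7 = 6.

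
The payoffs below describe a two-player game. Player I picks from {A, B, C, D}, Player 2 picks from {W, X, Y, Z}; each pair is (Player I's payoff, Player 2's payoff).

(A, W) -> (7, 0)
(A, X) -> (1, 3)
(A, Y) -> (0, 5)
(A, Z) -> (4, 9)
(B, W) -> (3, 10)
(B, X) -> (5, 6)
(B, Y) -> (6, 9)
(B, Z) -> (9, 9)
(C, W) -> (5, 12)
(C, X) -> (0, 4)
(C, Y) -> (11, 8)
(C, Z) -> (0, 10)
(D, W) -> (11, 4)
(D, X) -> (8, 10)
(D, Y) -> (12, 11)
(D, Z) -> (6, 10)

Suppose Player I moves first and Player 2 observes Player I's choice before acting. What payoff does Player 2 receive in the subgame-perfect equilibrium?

11

Backward induction with Player I moving first.
- A → Player 2 plays Z (best of 0, 3, 5, 9); Player I gets 4.
- B → Player 2 plays W (best of 10, 6, 9, 9); Player I gets 3.
- C → Player 2 plays W (best of 12, 4, 8, 10); Player I gets 5.
- D → Player 2 plays Y (best of 4, 10, 11, 10); Player I gets 12.
Maximizing over 4, 3, 5, 12, Player I chooses D. Subgame-perfect outcome: (D, Y) with payoffs (12, 11).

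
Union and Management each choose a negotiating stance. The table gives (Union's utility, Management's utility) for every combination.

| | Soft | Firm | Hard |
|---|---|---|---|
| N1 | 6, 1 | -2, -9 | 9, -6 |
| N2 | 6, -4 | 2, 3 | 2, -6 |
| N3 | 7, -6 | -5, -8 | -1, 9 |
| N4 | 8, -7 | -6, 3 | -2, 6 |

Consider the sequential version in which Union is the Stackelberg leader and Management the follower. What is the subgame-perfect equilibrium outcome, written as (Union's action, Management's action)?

(N1, Soft)

Work backward from Management's decision.
- N1: BR = Soft, leader payoff 6.
- N2: BR = Firm, leader payoff 2.
- N3: BR = Hard, leader payoff -1.
- N4: BR = Hard, leader payoff -2.
Union's induced payoffs are 6, 2, -1, -2, so Union commits to N1. Subgame-perfect outcome: (N1, Soft) with payoffs (6, 1).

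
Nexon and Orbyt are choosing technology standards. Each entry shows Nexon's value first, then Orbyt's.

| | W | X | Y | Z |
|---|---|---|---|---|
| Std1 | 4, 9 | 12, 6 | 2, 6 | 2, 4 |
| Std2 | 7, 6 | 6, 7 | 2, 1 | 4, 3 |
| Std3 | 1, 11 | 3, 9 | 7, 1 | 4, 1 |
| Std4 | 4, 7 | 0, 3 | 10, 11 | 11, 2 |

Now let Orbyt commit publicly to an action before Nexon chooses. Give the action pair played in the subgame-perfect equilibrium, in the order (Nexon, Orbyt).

Work backward from Nexon's decision.
- W → Nexon plays Std2 (best of 4, 7, 1, 4); Orbyt gets 6.
- X → Nexon plays Std1 (best of 12, 6, 3, 0); Orbyt gets 6.
- Y → Nexon plays Std4 (best of 2, 2, 7, 10); Orbyt gets 11.
- Z → Nexon plays Std4 (best of 2, 4, 4, 11); Orbyt gets 2.
Maximizing over 6, 6, 11, 2, Orbyt chooses Y. Subgame-perfect outcome: (Std4, Y) with payoffs (10, 11).

(Std4, Y)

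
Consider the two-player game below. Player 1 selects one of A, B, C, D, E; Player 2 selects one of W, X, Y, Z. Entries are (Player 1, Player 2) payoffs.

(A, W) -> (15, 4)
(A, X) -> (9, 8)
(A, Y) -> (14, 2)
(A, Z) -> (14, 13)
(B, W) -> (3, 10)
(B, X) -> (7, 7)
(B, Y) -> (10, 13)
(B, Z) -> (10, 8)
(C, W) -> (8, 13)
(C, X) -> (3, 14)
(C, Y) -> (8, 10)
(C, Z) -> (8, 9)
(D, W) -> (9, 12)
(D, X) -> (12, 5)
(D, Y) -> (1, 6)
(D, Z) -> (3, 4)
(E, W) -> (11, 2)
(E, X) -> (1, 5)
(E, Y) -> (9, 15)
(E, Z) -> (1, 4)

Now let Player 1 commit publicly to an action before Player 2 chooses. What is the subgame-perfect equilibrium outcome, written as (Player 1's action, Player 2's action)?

Work backward from Player 2's decision.
- A → Player 2 plays Z (best of 4, 8, 2, 13); Player 1 gets 14.
- B → Player 2 plays Y (best of 10, 7, 13, 8); Player 1 gets 10.
- C → Player 2 plays X (best of 13, 14, 10, 9); Player 1 gets 3.
- D → Player 2 plays W (best of 12, 5, 6, 4); Player 1 gets 9.
- E → Player 2 plays Y (best of 2, 5, 15, 4); Player 1 gets 9.
Among 14, 10, 3, 9, 9, the best is 14 at A. Subgame-perfect outcome: (A, Z) with payoffs (14, 13).

(A, Z)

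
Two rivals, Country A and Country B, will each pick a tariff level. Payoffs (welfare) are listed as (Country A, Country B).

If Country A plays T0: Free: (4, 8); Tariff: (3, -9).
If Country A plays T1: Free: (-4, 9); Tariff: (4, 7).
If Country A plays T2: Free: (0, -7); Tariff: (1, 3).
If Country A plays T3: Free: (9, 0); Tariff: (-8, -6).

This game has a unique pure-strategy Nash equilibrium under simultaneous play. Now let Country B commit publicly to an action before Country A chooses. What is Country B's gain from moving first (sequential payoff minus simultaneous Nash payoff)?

Country A best-responds to each possible Country B move:
- Free: Country A compares 4, -4, 0, 9 and picks T3; Country B would get 0.
- Tariff: Country A compares 3, 4, 1, -8 and picks T1; Country B would get 7.
Country B's induced payoffs are 0, 7, so Country B commits to Tariff. Subgame-perfect outcome: (T1, Tariff) with payoffs (4, 7).
Now find the simultaneous Nash equilibrium.
Country A's best replies: Free→T3; Tariff→T1.
Country B's best replies: T0→Free; T1→Free; T2→Tariff; T3→Free.
Only (T3, Free) has each player best-responding; Nash payoffs (9, 0).
Country B's commitment gain: 7 − 0 = 7.

7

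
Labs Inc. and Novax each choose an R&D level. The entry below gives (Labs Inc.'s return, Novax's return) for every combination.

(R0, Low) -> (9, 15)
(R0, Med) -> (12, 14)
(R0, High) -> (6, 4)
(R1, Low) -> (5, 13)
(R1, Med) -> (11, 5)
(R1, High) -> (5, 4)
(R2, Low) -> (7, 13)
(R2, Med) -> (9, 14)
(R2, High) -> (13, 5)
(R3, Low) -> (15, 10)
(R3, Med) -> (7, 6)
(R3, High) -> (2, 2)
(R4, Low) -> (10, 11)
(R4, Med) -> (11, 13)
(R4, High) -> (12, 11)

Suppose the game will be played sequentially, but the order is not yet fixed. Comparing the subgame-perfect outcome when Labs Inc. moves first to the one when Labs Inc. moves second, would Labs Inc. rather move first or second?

first

If Labs Inc. leads: Novax's best replies are R0→Low, R1→Low, R2→Med, R3→Low, R4→Med; Labs Inc.'s induced payoffs 9, 5, 9, 15, 11; outcome (R3, Low), payoffs (15, 10).
If Novax leads: Labs Inc.'s best replies are Low→R3, Med→R0, High→R2; Novax's induced payoffs 10, 14, 5; outcome (R0, Med), payoffs (12, 14).
Labs Inc. gets 15 moving first and 12 moving second, so Labs Inc. prefers to move first.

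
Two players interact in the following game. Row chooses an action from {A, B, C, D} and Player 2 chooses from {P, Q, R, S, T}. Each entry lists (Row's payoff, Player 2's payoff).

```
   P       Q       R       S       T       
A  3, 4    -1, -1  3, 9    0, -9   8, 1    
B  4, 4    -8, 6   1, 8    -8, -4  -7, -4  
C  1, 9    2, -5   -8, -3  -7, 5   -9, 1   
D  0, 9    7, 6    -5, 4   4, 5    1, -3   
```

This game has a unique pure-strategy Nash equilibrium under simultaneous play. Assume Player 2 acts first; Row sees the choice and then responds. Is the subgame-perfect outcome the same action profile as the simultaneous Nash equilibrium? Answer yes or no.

yes

Work backward from Row's decision.
- P → Row plays B (best of 3, 4, 1, 0); Player 2 gets 4.
- Q → Row plays D (best of -1, -8, 2, 7); Player 2 gets 6.
- R → Row plays A (best of 3, 1, -8, -5); Player 2 gets 9.
- S → Row plays D (best of 0, -8, -7, 4); Player 2 gets 5.
- T → Row plays A (best of 8, -7, -9, 1); Player 2 gets 1.
Maximizing over 4, 6, 9, 5, 1, Player 2 chooses R. Subgame-perfect outcome: (A, R) with payoffs (3, 9).
Now find the simultaneous Nash equilibrium.
Row's best replies: P→B; Q→D; R→A; S→D; T→A.
Player 2's best replies: A→R; B→R; C→P; D→P.
The unique mutual best reply is (A, R), giving (3, 9).
Sequential outcome (A, R) coincides with the Nash profile (A, R).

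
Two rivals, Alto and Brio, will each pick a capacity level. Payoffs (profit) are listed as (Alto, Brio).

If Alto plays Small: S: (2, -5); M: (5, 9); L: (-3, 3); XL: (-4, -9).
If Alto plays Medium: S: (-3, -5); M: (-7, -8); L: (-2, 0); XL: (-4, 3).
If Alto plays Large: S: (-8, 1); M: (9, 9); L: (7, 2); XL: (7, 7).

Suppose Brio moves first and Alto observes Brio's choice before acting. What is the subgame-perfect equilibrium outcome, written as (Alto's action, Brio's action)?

(Large, M)

Backward induction with Brio moving first.
- S: Alto compares 2, -3, -8 and picks Small; Brio would get -5.
- M: Alto compares 5, -7, 9 and picks Large; Brio would get 9.
- L: Alto compares -3, -2, 7 and picks Large; Brio would get 2.
- XL: Alto compares -4, -4, 7 and picks Large; Brio would get 7.
Brio's induced payoffs are -5, 9, 2, 7, so Brio commits to M. Subgame-perfect outcome: (Large, M) with payoffs (9, 9).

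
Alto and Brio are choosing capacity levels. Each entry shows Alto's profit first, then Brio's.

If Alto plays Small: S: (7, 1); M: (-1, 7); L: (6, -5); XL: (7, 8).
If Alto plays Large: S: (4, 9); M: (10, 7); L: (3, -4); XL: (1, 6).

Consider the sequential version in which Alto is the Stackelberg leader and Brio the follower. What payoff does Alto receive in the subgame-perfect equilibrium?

7

Work backward from Brio's decision.
- Small: BR = XL, leader payoff 7.
- Large: BR = S, leader payoff 4.
Maximizing over 7, 4, Alto chooses Small. Subgame-perfect outcome: (Small, XL) with payoffs (7, 8).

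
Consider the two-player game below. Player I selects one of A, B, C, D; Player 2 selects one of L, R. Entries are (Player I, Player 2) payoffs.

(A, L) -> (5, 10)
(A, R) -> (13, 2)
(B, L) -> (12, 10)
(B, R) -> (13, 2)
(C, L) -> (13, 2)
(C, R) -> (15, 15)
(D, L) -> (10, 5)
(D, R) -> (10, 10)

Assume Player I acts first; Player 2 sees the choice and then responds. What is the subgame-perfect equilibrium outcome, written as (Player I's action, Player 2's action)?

(C, R)

Work backward from Player 2's decision.
- A → Player 2 plays L (best of 10, 2); Player I gets 5.
- B → Player 2 plays L (best of 10, 2); Player I gets 12.
- C → Player 2 plays R (best of 2, 15); Player I gets 15.
- D → Player 2 plays R (best of 5, 10); Player I gets 10.
Among 5, 12, 15, 10, the best is 15 at C. Subgame-perfect outcome: (C, R) with payoffs (15, 15).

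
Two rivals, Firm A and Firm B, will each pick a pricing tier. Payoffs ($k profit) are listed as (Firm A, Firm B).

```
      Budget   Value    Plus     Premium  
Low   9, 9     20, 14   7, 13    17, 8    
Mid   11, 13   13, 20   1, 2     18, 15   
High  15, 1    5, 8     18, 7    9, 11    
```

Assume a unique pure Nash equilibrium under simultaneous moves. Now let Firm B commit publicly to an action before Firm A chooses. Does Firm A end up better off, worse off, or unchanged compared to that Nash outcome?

Work backward from Firm A's decision.
- Budget: Firm A compares 9, 11, 15 and picks High; Firm B would get 1.
- Value: Firm A compares 20, 13, 5 and picks Low; Firm B would get 14.
- Plus: Firm A compares 7, 1, 18 and picks High; Firm B would get 7.
- Premium: Firm A compares 17, 18, 9 and picks Mid; Firm B would get 15.
Firm B's induced payoffs are 1, 14, 7, 15, so Firm B commits to Premium. Subgame-perfect outcome: (Mid, Premium) with payoffs (18, 15).
Now find the simultaneous Nash equilibrium.
Firm A's best replies: Budget→High; Value→Low; Plus→High; Premium→Mid.
Firm B's best replies: Low→Value; Mid→Value; High→Premium.
Only (Low, Value) has each player best-responding; Nash payoffs (20, 14).
Firm A earns 18 sequentially versus 20 at the Nash outcome: worse off.

worse off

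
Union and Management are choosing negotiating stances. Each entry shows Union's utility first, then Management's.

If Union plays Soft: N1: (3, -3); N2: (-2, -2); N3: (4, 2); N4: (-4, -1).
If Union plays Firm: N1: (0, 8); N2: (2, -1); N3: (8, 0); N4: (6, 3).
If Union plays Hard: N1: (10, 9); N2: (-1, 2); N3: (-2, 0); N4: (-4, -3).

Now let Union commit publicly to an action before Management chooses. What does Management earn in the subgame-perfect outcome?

9

Backward induction with Union moving first.
- Soft → Management plays N3 (best of -3, -2, 2, -1); Union gets 4.
- Firm → Management plays N1 (best of 8, -1, 0, 3); Union gets 0.
- Hard → Management plays N1 (best of 9, 2, 0, -3); Union gets 10.
Union's induced payoffs are 4, 0, 10, so Union commits to Hard. Subgame-perfect outcome: (Hard, N1) with payoffs (10, 9).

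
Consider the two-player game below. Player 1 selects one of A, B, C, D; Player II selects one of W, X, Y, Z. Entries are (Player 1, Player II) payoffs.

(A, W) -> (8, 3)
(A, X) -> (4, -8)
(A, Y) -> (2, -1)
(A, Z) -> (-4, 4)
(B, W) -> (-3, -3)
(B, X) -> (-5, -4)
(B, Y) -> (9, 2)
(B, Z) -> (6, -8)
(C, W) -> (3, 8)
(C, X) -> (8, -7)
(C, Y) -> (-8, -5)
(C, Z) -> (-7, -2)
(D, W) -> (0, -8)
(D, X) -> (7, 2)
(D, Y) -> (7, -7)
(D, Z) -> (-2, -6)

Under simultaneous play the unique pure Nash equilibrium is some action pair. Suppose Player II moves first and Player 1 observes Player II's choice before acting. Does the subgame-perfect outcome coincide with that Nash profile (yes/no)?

no

Player 1 best-responds to each possible Player II move:
- W: Player 1 compares 8, -3, 3, 0 and picks A; Player II would get 3.
- X: Player 1 compares 4, -5, 8, 7 and picks C; Player II would get -7.
- Y: Player 1 compares 2, 9, -8, 7 and picks B; Player II would get 2.
- Z: Player 1 compares -4, 6, -7, -2 and picks B; Player II would get -8.
Player II's induced payoffs are 3, -7, 2, -8, so Player II commits to W. Subgame-perfect outcome: (A, W) with payoffs (8, 3).
Now find the simultaneous Nash equilibrium.
Player 1's best replies: W→A; X→C; Y→B; Z→B.
Player II's best replies: A→Z; B→Y; C→W; D→X.
Only (B, Y) has each player best-responding; Nash payoffs (9, 2).
Sequential outcome (A, W) differs from the Nash profile (B, Y).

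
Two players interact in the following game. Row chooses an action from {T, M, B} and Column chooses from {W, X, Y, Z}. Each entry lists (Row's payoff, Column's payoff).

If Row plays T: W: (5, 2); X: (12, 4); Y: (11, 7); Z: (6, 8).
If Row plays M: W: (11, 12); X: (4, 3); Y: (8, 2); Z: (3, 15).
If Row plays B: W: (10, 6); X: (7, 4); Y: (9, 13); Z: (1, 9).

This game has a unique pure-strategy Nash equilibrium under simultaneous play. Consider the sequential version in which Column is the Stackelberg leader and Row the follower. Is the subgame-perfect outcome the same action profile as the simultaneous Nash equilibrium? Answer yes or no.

Backward induction with Column moving first.
- W: Row compares 5, 11, 10 and picks M; Column would get 12.
- X: Row compares 12, 4, 7 and picks T; Column would get 4.
- Y: Row compares 11, 8, 9 and picks T; Column would get 7.
- Z: Row compares 6, 3, 1 and picks T; Column would get 8.
Maximizing over 12, 4, 7, 8, Column chooses W. Subgame-perfect outcome: (M, W) with payoffs (11, 12).
Now find the simultaneous Nash equilibrium.
Row's best replies: W→M; X→T; Y→T; Z→T.
Column's best replies: T→Z; M→Z; B→Y.
The unique mutual best reply is (T, Z), giving (6, 8).
Sequential outcome (M, W) differs from the Nash profile (T, Z).

no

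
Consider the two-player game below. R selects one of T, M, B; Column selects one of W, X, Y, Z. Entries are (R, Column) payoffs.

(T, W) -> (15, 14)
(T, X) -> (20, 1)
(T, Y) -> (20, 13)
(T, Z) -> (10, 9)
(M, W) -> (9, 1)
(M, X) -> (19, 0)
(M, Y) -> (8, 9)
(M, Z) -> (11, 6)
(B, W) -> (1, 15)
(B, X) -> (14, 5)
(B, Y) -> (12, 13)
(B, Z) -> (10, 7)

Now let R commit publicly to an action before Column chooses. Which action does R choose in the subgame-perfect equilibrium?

Work backward from Column's decision.
- T: BR = W, leader payoff 15.
- M: BR = Y, leader payoff 8.
- B: BR = W, leader payoff 1.
Among 15, 8, 1, the best is 15 at T. Subgame-perfect outcome: (T, W) with payoffs (15, 14).

T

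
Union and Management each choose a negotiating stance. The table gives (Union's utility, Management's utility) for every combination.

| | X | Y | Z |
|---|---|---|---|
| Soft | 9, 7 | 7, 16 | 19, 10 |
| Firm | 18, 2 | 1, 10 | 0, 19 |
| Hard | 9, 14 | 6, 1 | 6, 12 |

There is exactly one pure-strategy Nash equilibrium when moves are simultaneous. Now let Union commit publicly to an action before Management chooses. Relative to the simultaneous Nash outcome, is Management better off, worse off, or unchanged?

worse off

Work backward from Management's decision.
- Soft → Management plays Y (best of 7, 16, 10); Union gets 7.
- Firm → Management plays Z (best of 2, 10, 19); Union gets 0.
- Hard → Management plays X (best of 14, 1, 12); Union gets 9.
Among 7, 0, 9, the best is 9 at Hard. Subgame-perfect outcome: (Hard, X) with payoffs (9, 14).
Under simultaneous play:
Union's best replies: X→Firm; Y→Soft; Z→Soft.
Management's best replies: Soft→Y; Firm→Z; Hard→X.
Only (Soft, Y) has each player best-responding; Nash payoffs (7, 16).
Management earns 14 sequentially versus 16 at the Nash outcome: worse off.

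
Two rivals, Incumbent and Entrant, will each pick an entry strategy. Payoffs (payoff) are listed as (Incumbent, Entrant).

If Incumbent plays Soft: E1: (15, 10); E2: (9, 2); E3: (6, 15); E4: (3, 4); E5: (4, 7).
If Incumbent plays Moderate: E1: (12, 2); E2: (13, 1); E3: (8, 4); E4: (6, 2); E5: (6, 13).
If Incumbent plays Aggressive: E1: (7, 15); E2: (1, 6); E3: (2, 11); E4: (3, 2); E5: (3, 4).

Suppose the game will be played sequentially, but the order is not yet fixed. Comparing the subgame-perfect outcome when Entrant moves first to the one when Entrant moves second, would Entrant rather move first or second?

second

If Incumbent leads: Entrant's best replies are Soft→E3, Moderate→E5, Aggressive→E1; Incumbent's induced payoffs 6, 6, 7; outcome (Aggressive, E1), payoffs (7, 15).
If Entrant leads: Incumbent's best replies are E1→Soft, E2→Moderate, E3→Moderate, E4→Moderate, E5→Moderate; Entrant's induced payoffs 10, 1, 4, 2, 13; outcome (Moderate, E5), payoffs (6, 13).
Entrant gets 13 moving first and 15 moving second, so Entrant prefers to move second.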